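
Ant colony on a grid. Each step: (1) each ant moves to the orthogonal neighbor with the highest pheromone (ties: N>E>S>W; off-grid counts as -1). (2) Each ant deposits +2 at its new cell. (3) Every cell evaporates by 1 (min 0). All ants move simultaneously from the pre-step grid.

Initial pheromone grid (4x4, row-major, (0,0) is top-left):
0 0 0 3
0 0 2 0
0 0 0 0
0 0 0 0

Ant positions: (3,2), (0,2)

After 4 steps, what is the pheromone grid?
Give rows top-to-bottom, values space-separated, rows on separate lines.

After step 1: ants at (2,2),(0,3)
  0 0 0 4
  0 0 1 0
  0 0 1 0
  0 0 0 0
After step 2: ants at (1,2),(1,3)
  0 0 0 3
  0 0 2 1
  0 0 0 0
  0 0 0 0
After step 3: ants at (1,3),(0,3)
  0 0 0 4
  0 0 1 2
  0 0 0 0
  0 0 0 0
After step 4: ants at (0,3),(1,3)
  0 0 0 5
  0 0 0 3
  0 0 0 0
  0 0 0 0

0 0 0 5
0 0 0 3
0 0 0 0
0 0 0 0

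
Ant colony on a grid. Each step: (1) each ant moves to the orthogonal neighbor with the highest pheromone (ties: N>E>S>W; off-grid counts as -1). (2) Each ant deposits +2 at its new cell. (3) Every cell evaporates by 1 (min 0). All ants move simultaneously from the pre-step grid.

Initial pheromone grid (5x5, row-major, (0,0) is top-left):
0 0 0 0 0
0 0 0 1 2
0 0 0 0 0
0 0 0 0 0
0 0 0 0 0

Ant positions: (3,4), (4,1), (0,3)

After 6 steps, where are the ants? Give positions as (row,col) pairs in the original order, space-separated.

Step 1: ant0:(3,4)->N->(2,4) | ant1:(4,1)->N->(3,1) | ant2:(0,3)->S->(1,3)
  grid max=2 at (1,3)
Step 2: ant0:(2,4)->N->(1,4) | ant1:(3,1)->N->(2,1) | ant2:(1,3)->E->(1,4)
  grid max=4 at (1,4)
Step 3: ant0:(1,4)->W->(1,3) | ant1:(2,1)->N->(1,1) | ant2:(1,4)->W->(1,3)
  grid max=4 at (1,3)
Step 4: ant0:(1,3)->E->(1,4) | ant1:(1,1)->N->(0,1) | ant2:(1,3)->E->(1,4)
  grid max=6 at (1,4)
Step 5: ant0:(1,4)->W->(1,3) | ant1:(0,1)->E->(0,2) | ant2:(1,4)->W->(1,3)
  grid max=6 at (1,3)
Step 6: ant0:(1,3)->E->(1,4) | ant1:(0,2)->E->(0,3) | ant2:(1,3)->E->(1,4)
  grid max=8 at (1,4)

(1,4) (0,3) (1,4)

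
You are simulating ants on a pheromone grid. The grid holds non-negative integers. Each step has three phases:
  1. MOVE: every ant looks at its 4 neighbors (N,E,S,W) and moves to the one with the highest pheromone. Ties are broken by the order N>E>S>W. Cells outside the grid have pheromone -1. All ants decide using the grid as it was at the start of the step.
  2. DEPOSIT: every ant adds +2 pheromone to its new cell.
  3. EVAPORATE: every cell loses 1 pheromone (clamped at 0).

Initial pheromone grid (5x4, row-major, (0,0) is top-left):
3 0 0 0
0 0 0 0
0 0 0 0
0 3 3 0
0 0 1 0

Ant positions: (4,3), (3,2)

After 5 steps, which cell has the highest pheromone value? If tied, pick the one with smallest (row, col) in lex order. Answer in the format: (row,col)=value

Step 1: ant0:(4,3)->W->(4,2) | ant1:(3,2)->W->(3,1)
  grid max=4 at (3,1)
Step 2: ant0:(4,2)->N->(3,2) | ant1:(3,1)->E->(3,2)
  grid max=5 at (3,2)
Step 3: ant0:(3,2)->W->(3,1) | ant1:(3,2)->W->(3,1)
  grid max=6 at (3,1)
Step 4: ant0:(3,1)->E->(3,2) | ant1:(3,1)->E->(3,2)
  grid max=7 at (3,2)
Step 5: ant0:(3,2)->W->(3,1) | ant1:(3,2)->W->(3,1)
  grid max=8 at (3,1)
Final grid:
  0 0 0 0
  0 0 0 0
  0 0 0 0
  0 8 6 0
  0 0 0 0
Max pheromone 8 at (3,1)

Answer: (3,1)=8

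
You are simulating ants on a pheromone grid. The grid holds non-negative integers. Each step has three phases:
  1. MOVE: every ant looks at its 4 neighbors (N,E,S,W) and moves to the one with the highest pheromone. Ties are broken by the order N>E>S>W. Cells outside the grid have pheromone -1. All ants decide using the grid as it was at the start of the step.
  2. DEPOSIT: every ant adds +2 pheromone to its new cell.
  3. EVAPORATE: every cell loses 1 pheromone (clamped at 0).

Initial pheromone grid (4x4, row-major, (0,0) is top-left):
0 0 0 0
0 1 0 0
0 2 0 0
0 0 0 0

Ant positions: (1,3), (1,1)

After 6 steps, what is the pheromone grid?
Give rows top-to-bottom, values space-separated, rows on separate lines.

After step 1: ants at (0,3),(2,1)
  0 0 0 1
  0 0 0 0
  0 3 0 0
  0 0 0 0
After step 2: ants at (1,3),(1,1)
  0 0 0 0
  0 1 0 1
  0 2 0 0
  0 0 0 0
After step 3: ants at (0,3),(2,1)
  0 0 0 1
  0 0 0 0
  0 3 0 0
  0 0 0 0
After step 4: ants at (1,3),(1,1)
  0 0 0 0
  0 1 0 1
  0 2 0 0
  0 0 0 0
After step 5: ants at (0,3),(2,1)
  0 0 0 1
  0 0 0 0
  0 3 0 0
  0 0 0 0
After step 6: ants at (1,3),(1,1)
  0 0 0 0
  0 1 0 1
  0 2 0 0
  0 0 0 0

0 0 0 0
0 1 0 1
0 2 0 0
0 0 0 0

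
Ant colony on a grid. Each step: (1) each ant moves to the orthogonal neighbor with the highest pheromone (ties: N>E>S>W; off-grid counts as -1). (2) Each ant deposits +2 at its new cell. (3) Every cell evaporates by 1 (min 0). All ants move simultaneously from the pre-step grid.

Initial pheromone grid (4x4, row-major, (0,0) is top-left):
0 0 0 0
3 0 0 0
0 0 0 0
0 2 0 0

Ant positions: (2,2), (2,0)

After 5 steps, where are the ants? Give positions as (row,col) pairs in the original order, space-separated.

Step 1: ant0:(2,2)->N->(1,2) | ant1:(2,0)->N->(1,0)
  grid max=4 at (1,0)
Step 2: ant0:(1,2)->N->(0,2) | ant1:(1,0)->N->(0,0)
  grid max=3 at (1,0)
Step 3: ant0:(0,2)->E->(0,3) | ant1:(0,0)->S->(1,0)
  grid max=4 at (1,0)
Step 4: ant0:(0,3)->S->(1,3) | ant1:(1,0)->N->(0,0)
  grid max=3 at (1,0)
Step 5: ant0:(1,3)->N->(0,3) | ant1:(0,0)->S->(1,0)
  grid max=4 at (1,0)

(0,3) (1,0)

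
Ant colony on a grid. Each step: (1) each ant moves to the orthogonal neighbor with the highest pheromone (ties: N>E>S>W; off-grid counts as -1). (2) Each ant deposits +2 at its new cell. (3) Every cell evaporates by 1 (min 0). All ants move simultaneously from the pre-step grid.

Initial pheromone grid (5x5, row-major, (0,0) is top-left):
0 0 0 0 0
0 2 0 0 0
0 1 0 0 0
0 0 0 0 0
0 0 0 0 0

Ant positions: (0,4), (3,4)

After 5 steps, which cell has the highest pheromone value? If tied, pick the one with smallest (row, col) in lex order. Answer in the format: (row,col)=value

Answer: (1,4)=5

Derivation:
Step 1: ant0:(0,4)->S->(1,4) | ant1:(3,4)->N->(2,4)
  grid max=1 at (1,1)
Step 2: ant0:(1,4)->S->(2,4) | ant1:(2,4)->N->(1,4)
  grid max=2 at (1,4)
Step 3: ant0:(2,4)->N->(1,4) | ant1:(1,4)->S->(2,4)
  grid max=3 at (1,4)
Step 4: ant0:(1,4)->S->(2,4) | ant1:(2,4)->N->(1,4)
  grid max=4 at (1,4)
Step 5: ant0:(2,4)->N->(1,4) | ant1:(1,4)->S->(2,4)
  grid max=5 at (1,4)
Final grid:
  0 0 0 0 0
  0 0 0 0 5
  0 0 0 0 5
  0 0 0 0 0
  0 0 0 0 0
Max pheromone 5 at (1,4)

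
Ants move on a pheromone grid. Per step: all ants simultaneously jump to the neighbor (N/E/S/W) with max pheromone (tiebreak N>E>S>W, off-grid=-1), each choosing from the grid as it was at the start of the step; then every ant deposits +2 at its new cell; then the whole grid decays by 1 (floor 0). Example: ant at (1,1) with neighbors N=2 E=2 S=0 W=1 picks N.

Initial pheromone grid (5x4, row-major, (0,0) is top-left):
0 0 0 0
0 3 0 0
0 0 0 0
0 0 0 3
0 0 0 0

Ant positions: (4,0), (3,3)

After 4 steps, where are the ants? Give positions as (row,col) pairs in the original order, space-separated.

Step 1: ant0:(4,0)->N->(3,0) | ant1:(3,3)->N->(2,3)
  grid max=2 at (1,1)
Step 2: ant0:(3,0)->N->(2,0) | ant1:(2,3)->S->(3,3)
  grid max=3 at (3,3)
Step 3: ant0:(2,0)->N->(1,0) | ant1:(3,3)->N->(2,3)
  grid max=2 at (3,3)
Step 4: ant0:(1,0)->N->(0,0) | ant1:(2,3)->S->(3,3)
  grid max=3 at (3,3)

(0,0) (3,3)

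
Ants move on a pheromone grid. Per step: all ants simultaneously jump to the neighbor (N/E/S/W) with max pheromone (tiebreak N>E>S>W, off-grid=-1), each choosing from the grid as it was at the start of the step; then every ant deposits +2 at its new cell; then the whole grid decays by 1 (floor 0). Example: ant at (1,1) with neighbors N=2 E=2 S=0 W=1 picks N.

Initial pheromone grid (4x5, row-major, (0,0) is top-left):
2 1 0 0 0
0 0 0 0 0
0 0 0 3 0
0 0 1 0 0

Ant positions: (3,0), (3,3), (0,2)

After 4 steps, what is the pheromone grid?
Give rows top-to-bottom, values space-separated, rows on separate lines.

After step 1: ants at (2,0),(2,3),(0,1)
  1 2 0 0 0
  0 0 0 0 0
  1 0 0 4 0
  0 0 0 0 0
After step 2: ants at (1,0),(1,3),(0,0)
  2 1 0 0 0
  1 0 0 1 0
  0 0 0 3 0
  0 0 0 0 0
After step 3: ants at (0,0),(2,3),(0,1)
  3 2 0 0 0
  0 0 0 0 0
  0 0 0 4 0
  0 0 0 0 0
After step 4: ants at (0,1),(1,3),(0,0)
  4 3 0 0 0
  0 0 0 1 0
  0 0 0 3 0
  0 0 0 0 0

4 3 0 0 0
0 0 0 1 0
0 0 0 3 0
0 0 0 0 0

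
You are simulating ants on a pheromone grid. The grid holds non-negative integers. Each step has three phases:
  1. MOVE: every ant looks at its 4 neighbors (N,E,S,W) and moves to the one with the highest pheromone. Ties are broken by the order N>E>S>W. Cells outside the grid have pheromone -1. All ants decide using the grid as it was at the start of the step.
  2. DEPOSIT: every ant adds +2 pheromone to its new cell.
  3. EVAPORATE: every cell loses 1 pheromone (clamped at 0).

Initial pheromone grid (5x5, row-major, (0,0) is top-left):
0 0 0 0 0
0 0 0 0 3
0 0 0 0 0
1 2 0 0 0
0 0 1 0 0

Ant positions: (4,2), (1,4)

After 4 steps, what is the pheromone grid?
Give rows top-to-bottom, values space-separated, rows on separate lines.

After step 1: ants at (3,2),(0,4)
  0 0 0 0 1
  0 0 0 0 2
  0 0 0 0 0
  0 1 1 0 0
  0 0 0 0 0
After step 2: ants at (3,1),(1,4)
  0 0 0 0 0
  0 0 0 0 3
  0 0 0 0 0
  0 2 0 0 0
  0 0 0 0 0
After step 3: ants at (2,1),(0,4)
  0 0 0 0 1
  0 0 0 0 2
  0 1 0 0 0
  0 1 0 0 0
  0 0 0 0 0
After step 4: ants at (3,1),(1,4)
  0 0 0 0 0
  0 0 0 0 3
  0 0 0 0 0
  0 2 0 0 0
  0 0 0 0 0

0 0 0 0 0
0 0 0 0 3
0 0 0 0 0
0 2 0 0 0
0 0 0 0 0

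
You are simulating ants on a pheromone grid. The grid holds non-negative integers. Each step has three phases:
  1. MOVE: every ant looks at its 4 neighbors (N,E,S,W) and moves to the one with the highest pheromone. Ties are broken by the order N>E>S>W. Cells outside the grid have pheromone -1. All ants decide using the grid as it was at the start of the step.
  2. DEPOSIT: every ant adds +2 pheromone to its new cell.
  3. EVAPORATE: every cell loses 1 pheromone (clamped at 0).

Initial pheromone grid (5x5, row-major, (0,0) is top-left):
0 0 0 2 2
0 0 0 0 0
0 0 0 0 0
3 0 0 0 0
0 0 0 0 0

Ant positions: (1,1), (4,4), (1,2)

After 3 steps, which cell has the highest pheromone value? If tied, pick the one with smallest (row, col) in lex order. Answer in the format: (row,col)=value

Step 1: ant0:(1,1)->N->(0,1) | ant1:(4,4)->N->(3,4) | ant2:(1,2)->N->(0,2)
  grid max=2 at (3,0)
Step 2: ant0:(0,1)->E->(0,2) | ant1:(3,4)->N->(2,4) | ant2:(0,2)->E->(0,3)
  grid max=2 at (0,2)
Step 3: ant0:(0,2)->E->(0,3) | ant1:(2,4)->N->(1,4) | ant2:(0,3)->W->(0,2)
  grid max=3 at (0,2)
Final grid:
  0 0 3 3 0
  0 0 0 0 1
  0 0 0 0 0
  0 0 0 0 0
  0 0 0 0 0
Max pheromone 3 at (0,2)

Answer: (0,2)=3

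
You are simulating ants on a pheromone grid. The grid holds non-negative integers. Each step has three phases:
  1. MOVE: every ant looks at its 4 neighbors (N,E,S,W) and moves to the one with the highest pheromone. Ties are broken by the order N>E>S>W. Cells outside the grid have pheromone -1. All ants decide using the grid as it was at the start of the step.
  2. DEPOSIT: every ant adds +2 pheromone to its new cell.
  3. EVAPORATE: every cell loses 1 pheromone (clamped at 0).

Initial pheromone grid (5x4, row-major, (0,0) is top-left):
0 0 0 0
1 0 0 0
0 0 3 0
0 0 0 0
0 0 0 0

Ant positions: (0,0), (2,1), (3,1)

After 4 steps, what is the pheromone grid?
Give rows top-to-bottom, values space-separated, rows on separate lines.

After step 1: ants at (1,0),(2,2),(2,1)
  0 0 0 0
  2 0 0 0
  0 1 4 0
  0 0 0 0
  0 0 0 0
After step 2: ants at (0,0),(2,1),(2,2)
  1 0 0 0
  1 0 0 0
  0 2 5 0
  0 0 0 0
  0 0 0 0
After step 3: ants at (1,0),(2,2),(2,1)
  0 0 0 0
  2 0 0 0
  0 3 6 0
  0 0 0 0
  0 0 0 0
After step 4: ants at (0,0),(2,1),(2,2)
  1 0 0 0
  1 0 0 0
  0 4 7 0
  0 0 0 0
  0 0 0 0

1 0 0 0
1 0 0 0
0 4 7 0
0 0 0 0
0 0 0 0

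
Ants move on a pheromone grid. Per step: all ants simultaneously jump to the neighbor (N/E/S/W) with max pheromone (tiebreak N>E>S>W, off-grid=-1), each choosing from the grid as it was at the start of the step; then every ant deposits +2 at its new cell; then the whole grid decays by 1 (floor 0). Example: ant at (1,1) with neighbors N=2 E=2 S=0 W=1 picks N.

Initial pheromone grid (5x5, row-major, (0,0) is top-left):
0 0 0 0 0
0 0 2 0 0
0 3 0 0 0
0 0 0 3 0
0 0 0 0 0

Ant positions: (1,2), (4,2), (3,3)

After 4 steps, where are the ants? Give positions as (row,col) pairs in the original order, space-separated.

Step 1: ant0:(1,2)->N->(0,2) | ant1:(4,2)->N->(3,2) | ant2:(3,3)->N->(2,3)
  grid max=2 at (2,1)
Step 2: ant0:(0,2)->S->(1,2) | ant1:(3,2)->E->(3,3) | ant2:(2,3)->S->(3,3)
  grid max=5 at (3,3)
Step 3: ant0:(1,2)->N->(0,2) | ant1:(3,3)->N->(2,3) | ant2:(3,3)->N->(2,3)
  grid max=4 at (3,3)
Step 4: ant0:(0,2)->S->(1,2) | ant1:(2,3)->S->(3,3) | ant2:(2,3)->S->(3,3)
  grid max=7 at (3,3)

(1,2) (3,3) (3,3)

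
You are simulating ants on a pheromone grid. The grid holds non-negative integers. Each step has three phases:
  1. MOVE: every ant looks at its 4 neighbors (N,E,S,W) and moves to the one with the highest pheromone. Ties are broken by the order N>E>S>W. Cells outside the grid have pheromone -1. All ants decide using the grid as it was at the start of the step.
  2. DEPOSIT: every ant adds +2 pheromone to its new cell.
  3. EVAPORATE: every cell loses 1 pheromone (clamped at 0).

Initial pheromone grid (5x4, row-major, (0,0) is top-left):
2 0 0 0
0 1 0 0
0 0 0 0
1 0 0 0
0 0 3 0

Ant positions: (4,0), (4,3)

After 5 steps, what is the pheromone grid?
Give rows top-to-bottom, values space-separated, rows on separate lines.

After step 1: ants at (3,0),(4,2)
  1 0 0 0
  0 0 0 0
  0 0 0 0
  2 0 0 0
  0 0 4 0
After step 2: ants at (2,0),(3,2)
  0 0 0 0
  0 0 0 0
  1 0 0 0
  1 0 1 0
  0 0 3 0
After step 3: ants at (3,0),(4,2)
  0 0 0 0
  0 0 0 0
  0 0 0 0
  2 0 0 0
  0 0 4 0
After step 4: ants at (2,0),(3,2)
  0 0 0 0
  0 0 0 0
  1 0 0 0
  1 0 1 0
  0 0 3 0
After step 5: ants at (3,0),(4,2)
  0 0 0 0
  0 0 0 0
  0 0 0 0
  2 0 0 0
  0 0 4 0

0 0 0 0
0 0 0 0
0 0 0 0
2 0 0 0
0 0 4 0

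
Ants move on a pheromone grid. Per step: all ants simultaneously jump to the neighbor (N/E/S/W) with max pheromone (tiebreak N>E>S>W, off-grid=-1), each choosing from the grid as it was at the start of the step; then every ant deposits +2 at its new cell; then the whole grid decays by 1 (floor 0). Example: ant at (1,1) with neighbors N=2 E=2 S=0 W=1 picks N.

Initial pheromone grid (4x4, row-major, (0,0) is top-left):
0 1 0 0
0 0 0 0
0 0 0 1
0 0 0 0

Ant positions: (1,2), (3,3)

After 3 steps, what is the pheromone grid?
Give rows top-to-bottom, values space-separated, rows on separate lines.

After step 1: ants at (0,2),(2,3)
  0 0 1 0
  0 0 0 0
  0 0 0 2
  0 0 0 0
After step 2: ants at (0,3),(1,3)
  0 0 0 1
  0 0 0 1
  0 0 0 1
  0 0 0 0
After step 3: ants at (1,3),(0,3)
  0 0 0 2
  0 0 0 2
  0 0 0 0
  0 0 0 0

0 0 0 2
0 0 0 2
0 0 0 0
0 0 0 0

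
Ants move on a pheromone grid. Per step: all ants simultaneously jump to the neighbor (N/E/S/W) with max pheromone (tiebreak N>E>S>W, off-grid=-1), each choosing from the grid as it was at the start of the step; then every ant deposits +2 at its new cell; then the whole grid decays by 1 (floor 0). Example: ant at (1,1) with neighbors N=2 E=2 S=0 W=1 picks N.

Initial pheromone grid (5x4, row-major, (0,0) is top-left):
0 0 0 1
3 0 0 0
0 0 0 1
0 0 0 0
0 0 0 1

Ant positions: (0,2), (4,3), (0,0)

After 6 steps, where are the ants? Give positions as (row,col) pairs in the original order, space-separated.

Step 1: ant0:(0,2)->E->(0,3) | ant1:(4,3)->N->(3,3) | ant2:(0,0)->S->(1,0)
  grid max=4 at (1,0)
Step 2: ant0:(0,3)->S->(1,3) | ant1:(3,3)->N->(2,3) | ant2:(1,0)->N->(0,0)
  grid max=3 at (1,0)
Step 3: ant0:(1,3)->N->(0,3) | ant1:(2,3)->N->(1,3) | ant2:(0,0)->S->(1,0)
  grid max=4 at (1,0)
Step 4: ant0:(0,3)->S->(1,3) | ant1:(1,3)->N->(0,3) | ant2:(1,0)->N->(0,0)
  grid max=3 at (0,3)
Step 5: ant0:(1,3)->N->(0,3) | ant1:(0,3)->S->(1,3) | ant2:(0,0)->S->(1,0)
  grid max=4 at (0,3)
Step 6: ant0:(0,3)->S->(1,3) | ant1:(1,3)->N->(0,3) | ant2:(1,0)->N->(0,0)
  grid max=5 at (0,3)

(1,3) (0,3) (0,0)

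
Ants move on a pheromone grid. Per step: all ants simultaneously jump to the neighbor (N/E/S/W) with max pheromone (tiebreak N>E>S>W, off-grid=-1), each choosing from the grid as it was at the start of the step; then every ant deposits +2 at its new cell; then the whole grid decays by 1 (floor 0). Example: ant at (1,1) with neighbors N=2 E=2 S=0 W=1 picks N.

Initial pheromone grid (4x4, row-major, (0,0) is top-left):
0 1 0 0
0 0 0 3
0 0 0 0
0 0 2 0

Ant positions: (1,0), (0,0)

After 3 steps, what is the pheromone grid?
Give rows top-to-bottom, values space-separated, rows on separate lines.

After step 1: ants at (0,0),(0,1)
  1 2 0 0
  0 0 0 2
  0 0 0 0
  0 0 1 0
After step 2: ants at (0,1),(0,0)
  2 3 0 0
  0 0 0 1
  0 0 0 0
  0 0 0 0
After step 3: ants at (0,0),(0,1)
  3 4 0 0
  0 0 0 0
  0 0 0 0
  0 0 0 0

3 4 0 0
0 0 0 0
0 0 0 0
0 0 0 0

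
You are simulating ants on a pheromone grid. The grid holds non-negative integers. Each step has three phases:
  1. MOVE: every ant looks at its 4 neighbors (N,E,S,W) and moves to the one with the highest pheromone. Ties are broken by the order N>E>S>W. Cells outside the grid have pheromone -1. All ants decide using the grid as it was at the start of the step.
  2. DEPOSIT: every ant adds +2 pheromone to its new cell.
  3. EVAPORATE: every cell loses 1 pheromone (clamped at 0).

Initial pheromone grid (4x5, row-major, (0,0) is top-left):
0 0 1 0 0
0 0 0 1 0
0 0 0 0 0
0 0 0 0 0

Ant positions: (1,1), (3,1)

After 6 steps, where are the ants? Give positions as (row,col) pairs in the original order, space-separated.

Step 1: ant0:(1,1)->N->(0,1) | ant1:(3,1)->N->(2,1)
  grid max=1 at (0,1)
Step 2: ant0:(0,1)->E->(0,2) | ant1:(2,1)->N->(1,1)
  grid max=1 at (0,2)
Step 3: ant0:(0,2)->E->(0,3) | ant1:(1,1)->N->(0,1)
  grid max=1 at (0,1)
Step 4: ant0:(0,3)->E->(0,4) | ant1:(0,1)->E->(0,2)
  grid max=1 at (0,2)
Step 5: ant0:(0,4)->S->(1,4) | ant1:(0,2)->E->(0,3)
  grid max=1 at (0,3)
Step 6: ant0:(1,4)->N->(0,4) | ant1:(0,3)->E->(0,4)
  grid max=3 at (0,4)

(0,4) (0,4)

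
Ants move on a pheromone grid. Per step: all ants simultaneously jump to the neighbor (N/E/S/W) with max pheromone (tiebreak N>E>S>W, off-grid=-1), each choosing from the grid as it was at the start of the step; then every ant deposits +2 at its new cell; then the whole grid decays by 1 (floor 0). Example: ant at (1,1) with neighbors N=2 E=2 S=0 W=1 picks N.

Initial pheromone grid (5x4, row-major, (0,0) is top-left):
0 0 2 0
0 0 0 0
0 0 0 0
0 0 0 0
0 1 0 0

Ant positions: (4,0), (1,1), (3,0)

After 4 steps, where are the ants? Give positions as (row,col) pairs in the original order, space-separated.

Step 1: ant0:(4,0)->E->(4,1) | ant1:(1,1)->N->(0,1) | ant2:(3,0)->N->(2,0)
  grid max=2 at (4,1)
Step 2: ant0:(4,1)->N->(3,1) | ant1:(0,1)->E->(0,2) | ant2:(2,0)->N->(1,0)
  grid max=2 at (0,2)
Step 3: ant0:(3,1)->S->(4,1) | ant1:(0,2)->E->(0,3) | ant2:(1,0)->N->(0,0)
  grid max=2 at (4,1)
Step 4: ant0:(4,1)->N->(3,1) | ant1:(0,3)->W->(0,2) | ant2:(0,0)->E->(0,1)
  grid max=2 at (0,2)

(3,1) (0,2) (0,1)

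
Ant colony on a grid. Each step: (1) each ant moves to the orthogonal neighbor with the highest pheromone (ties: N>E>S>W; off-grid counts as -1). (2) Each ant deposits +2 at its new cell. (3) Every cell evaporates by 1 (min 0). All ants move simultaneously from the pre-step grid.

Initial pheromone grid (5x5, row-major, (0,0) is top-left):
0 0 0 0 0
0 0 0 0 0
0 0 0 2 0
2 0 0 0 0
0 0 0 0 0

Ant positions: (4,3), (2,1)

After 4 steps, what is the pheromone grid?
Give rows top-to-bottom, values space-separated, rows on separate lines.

After step 1: ants at (3,3),(1,1)
  0 0 0 0 0
  0 1 0 0 0
  0 0 0 1 0
  1 0 0 1 0
  0 0 0 0 0
After step 2: ants at (2,3),(0,1)
  0 1 0 0 0
  0 0 0 0 0
  0 0 0 2 0
  0 0 0 0 0
  0 0 0 0 0
After step 3: ants at (1,3),(0,2)
  0 0 1 0 0
  0 0 0 1 0
  0 0 0 1 0
  0 0 0 0 0
  0 0 0 0 0
After step 4: ants at (2,3),(0,3)
  0 0 0 1 0
  0 0 0 0 0
  0 0 0 2 0
  0 0 0 0 0
  0 0 0 0 0

0 0 0 1 0
0 0 0 0 0
0 0 0 2 0
0 0 0 0 0
0 0 0 0 0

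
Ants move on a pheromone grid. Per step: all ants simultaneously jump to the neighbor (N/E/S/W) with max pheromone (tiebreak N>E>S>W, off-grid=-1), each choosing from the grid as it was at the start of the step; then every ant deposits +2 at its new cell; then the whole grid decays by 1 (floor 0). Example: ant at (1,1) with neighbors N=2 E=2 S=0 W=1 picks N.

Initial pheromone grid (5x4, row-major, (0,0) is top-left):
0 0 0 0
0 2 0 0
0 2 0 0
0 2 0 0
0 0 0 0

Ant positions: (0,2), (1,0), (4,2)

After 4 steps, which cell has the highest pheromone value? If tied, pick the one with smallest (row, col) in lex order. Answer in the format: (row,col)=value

Answer: (1,1)=4

Derivation:
Step 1: ant0:(0,2)->E->(0,3) | ant1:(1,0)->E->(1,1) | ant2:(4,2)->N->(3,2)
  grid max=3 at (1,1)
Step 2: ant0:(0,3)->S->(1,3) | ant1:(1,1)->S->(2,1) | ant2:(3,2)->W->(3,1)
  grid max=2 at (1,1)
Step 3: ant0:(1,3)->N->(0,3) | ant1:(2,1)->N->(1,1) | ant2:(3,1)->N->(2,1)
  grid max=3 at (1,1)
Step 4: ant0:(0,3)->S->(1,3) | ant1:(1,1)->S->(2,1) | ant2:(2,1)->N->(1,1)
  grid max=4 at (1,1)
Final grid:
  0 0 0 0
  0 4 0 1
  0 4 0 0
  0 0 0 0
  0 0 0 0
Max pheromone 4 at (1,1)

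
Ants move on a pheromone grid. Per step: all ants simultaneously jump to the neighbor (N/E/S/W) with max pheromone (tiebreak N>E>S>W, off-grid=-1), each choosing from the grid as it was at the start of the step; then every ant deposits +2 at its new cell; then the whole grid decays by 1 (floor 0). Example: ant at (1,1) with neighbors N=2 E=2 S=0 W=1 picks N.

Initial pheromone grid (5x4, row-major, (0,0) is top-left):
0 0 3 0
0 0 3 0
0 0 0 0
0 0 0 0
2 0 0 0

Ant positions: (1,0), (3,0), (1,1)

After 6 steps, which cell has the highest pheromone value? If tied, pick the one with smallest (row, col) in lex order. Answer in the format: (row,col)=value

Answer: (0,2)=7

Derivation:
Step 1: ant0:(1,0)->N->(0,0) | ant1:(3,0)->S->(4,0) | ant2:(1,1)->E->(1,2)
  grid max=4 at (1,2)
Step 2: ant0:(0,0)->E->(0,1) | ant1:(4,0)->N->(3,0) | ant2:(1,2)->N->(0,2)
  grid max=3 at (0,2)
Step 3: ant0:(0,1)->E->(0,2) | ant1:(3,0)->S->(4,0) | ant2:(0,2)->S->(1,2)
  grid max=4 at (0,2)
Step 4: ant0:(0,2)->S->(1,2) | ant1:(4,0)->N->(3,0) | ant2:(1,2)->N->(0,2)
  grid max=5 at (0,2)
Step 5: ant0:(1,2)->N->(0,2) | ant1:(3,0)->S->(4,0) | ant2:(0,2)->S->(1,2)
  grid max=6 at (0,2)
Step 6: ant0:(0,2)->S->(1,2) | ant1:(4,0)->N->(3,0) | ant2:(1,2)->N->(0,2)
  grid max=7 at (0,2)
Final grid:
  0 0 7 0
  0 0 7 0
  0 0 0 0
  1 0 0 0
  2 0 0 0
Max pheromone 7 at (0,2)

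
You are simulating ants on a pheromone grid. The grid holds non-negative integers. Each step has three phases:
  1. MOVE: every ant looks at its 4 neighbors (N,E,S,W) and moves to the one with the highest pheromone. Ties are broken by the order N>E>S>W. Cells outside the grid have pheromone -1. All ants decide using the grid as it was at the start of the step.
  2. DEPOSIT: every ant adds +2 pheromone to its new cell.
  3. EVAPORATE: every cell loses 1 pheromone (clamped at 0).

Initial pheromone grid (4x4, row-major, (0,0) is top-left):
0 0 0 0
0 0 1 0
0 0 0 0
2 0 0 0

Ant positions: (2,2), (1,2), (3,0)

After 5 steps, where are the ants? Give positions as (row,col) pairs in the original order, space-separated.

Step 1: ant0:(2,2)->N->(1,2) | ant1:(1,2)->N->(0,2) | ant2:(3,0)->N->(2,0)
  grid max=2 at (1,2)
Step 2: ant0:(1,2)->N->(0,2) | ant1:(0,2)->S->(1,2) | ant2:(2,0)->S->(3,0)
  grid max=3 at (1,2)
Step 3: ant0:(0,2)->S->(1,2) | ant1:(1,2)->N->(0,2) | ant2:(3,0)->N->(2,0)
  grid max=4 at (1,2)
Step 4: ant0:(1,2)->N->(0,2) | ant1:(0,2)->S->(1,2) | ant2:(2,0)->S->(3,0)
  grid max=5 at (1,2)
Step 5: ant0:(0,2)->S->(1,2) | ant1:(1,2)->N->(0,2) | ant2:(3,0)->N->(2,0)
  grid max=6 at (1,2)

(1,2) (0,2) (2,0)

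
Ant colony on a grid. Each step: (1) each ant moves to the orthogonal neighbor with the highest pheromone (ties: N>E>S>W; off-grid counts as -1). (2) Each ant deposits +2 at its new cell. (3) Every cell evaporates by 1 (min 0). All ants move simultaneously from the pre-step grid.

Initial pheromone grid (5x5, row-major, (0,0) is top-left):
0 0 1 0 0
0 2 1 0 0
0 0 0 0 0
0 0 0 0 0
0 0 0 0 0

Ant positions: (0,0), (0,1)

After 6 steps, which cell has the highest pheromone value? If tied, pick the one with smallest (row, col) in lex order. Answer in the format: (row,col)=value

Step 1: ant0:(0,0)->E->(0,1) | ant1:(0,1)->S->(1,1)
  grid max=3 at (1,1)
Step 2: ant0:(0,1)->S->(1,1) | ant1:(1,1)->N->(0,1)
  grid max=4 at (1,1)
Step 3: ant0:(1,1)->N->(0,1) | ant1:(0,1)->S->(1,1)
  grid max=5 at (1,1)
Step 4: ant0:(0,1)->S->(1,1) | ant1:(1,1)->N->(0,1)
  grid max=6 at (1,1)
Step 5: ant0:(1,1)->N->(0,1) | ant1:(0,1)->S->(1,1)
  grid max=7 at (1,1)
Step 6: ant0:(0,1)->S->(1,1) | ant1:(1,1)->N->(0,1)
  grid max=8 at (1,1)
Final grid:
  0 6 0 0 0
  0 8 0 0 0
  0 0 0 0 0
  0 0 0 0 0
  0 0 0 0 0
Max pheromone 8 at (1,1)

Answer: (1,1)=8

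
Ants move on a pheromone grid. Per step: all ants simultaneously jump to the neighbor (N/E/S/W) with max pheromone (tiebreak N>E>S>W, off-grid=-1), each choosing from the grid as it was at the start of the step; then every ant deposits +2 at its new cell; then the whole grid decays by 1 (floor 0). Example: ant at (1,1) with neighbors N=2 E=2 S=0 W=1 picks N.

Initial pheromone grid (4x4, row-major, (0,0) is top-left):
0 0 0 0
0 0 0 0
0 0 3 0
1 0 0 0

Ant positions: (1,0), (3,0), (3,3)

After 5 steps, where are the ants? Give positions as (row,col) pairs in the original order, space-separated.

Step 1: ant0:(1,0)->N->(0,0) | ant1:(3,0)->N->(2,0) | ant2:(3,3)->N->(2,3)
  grid max=2 at (2,2)
Step 2: ant0:(0,0)->E->(0,1) | ant1:(2,0)->N->(1,0) | ant2:(2,3)->W->(2,2)
  grid max=3 at (2,2)
Step 3: ant0:(0,1)->E->(0,2) | ant1:(1,0)->N->(0,0) | ant2:(2,2)->N->(1,2)
  grid max=2 at (2,2)
Step 4: ant0:(0,2)->S->(1,2) | ant1:(0,0)->E->(0,1) | ant2:(1,2)->S->(2,2)
  grid max=3 at (2,2)
Step 5: ant0:(1,2)->S->(2,2) | ant1:(0,1)->E->(0,2) | ant2:(2,2)->N->(1,2)
  grid max=4 at (2,2)

(2,2) (0,2) (1,2)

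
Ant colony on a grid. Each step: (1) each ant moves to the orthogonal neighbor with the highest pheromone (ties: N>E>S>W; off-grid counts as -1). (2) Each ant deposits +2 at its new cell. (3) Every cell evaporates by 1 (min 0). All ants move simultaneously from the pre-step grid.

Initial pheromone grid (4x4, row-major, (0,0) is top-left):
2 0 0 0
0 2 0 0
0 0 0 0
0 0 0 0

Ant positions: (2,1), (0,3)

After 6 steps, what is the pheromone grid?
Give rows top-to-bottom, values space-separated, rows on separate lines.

After step 1: ants at (1,1),(1,3)
  1 0 0 0
  0 3 0 1
  0 0 0 0
  0 0 0 0
After step 2: ants at (0,1),(0,3)
  0 1 0 1
  0 2 0 0
  0 0 0 0
  0 0 0 0
After step 3: ants at (1,1),(1,3)
  0 0 0 0
  0 3 0 1
  0 0 0 0
  0 0 0 0
After step 4: ants at (0,1),(0,3)
  0 1 0 1
  0 2 0 0
  0 0 0 0
  0 0 0 0
After step 5: ants at (1,1),(1,3)
  0 0 0 0
  0 3 0 1
  0 0 0 0
  0 0 0 0
After step 6: ants at (0,1),(0,3)
  0 1 0 1
  0 2 0 0
  0 0 0 0
  0 0 0 0

0 1 0 1
0 2 0 0
0 0 0 0
0 0 0 0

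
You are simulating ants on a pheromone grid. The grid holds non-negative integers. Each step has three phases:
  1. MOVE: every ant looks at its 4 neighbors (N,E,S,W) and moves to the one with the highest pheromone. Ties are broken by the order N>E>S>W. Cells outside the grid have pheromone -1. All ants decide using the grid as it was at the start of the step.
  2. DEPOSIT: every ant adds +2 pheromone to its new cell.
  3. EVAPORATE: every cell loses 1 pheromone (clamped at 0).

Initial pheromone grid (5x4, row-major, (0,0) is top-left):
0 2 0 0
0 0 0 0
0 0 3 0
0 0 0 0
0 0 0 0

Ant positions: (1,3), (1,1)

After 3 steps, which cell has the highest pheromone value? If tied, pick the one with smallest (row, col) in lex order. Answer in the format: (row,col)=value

Answer: (0,1)=3

Derivation:
Step 1: ant0:(1,3)->N->(0,3) | ant1:(1,1)->N->(0,1)
  grid max=3 at (0,1)
Step 2: ant0:(0,3)->S->(1,3) | ant1:(0,1)->E->(0,2)
  grid max=2 at (0,1)
Step 3: ant0:(1,3)->N->(0,3) | ant1:(0,2)->W->(0,1)
  grid max=3 at (0,1)
Final grid:
  0 3 0 1
  0 0 0 0
  0 0 0 0
  0 0 0 0
  0 0 0 0
Max pheromone 3 at (0,1)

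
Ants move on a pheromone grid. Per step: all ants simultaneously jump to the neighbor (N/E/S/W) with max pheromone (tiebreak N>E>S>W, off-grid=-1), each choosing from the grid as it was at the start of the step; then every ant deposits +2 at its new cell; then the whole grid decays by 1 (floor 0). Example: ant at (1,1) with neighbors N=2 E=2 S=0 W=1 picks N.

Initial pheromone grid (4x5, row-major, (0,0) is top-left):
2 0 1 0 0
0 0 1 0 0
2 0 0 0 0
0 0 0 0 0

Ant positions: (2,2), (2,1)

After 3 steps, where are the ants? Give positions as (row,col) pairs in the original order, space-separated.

Step 1: ant0:(2,2)->N->(1,2) | ant1:(2,1)->W->(2,0)
  grid max=3 at (2,0)
Step 2: ant0:(1,2)->N->(0,2) | ant1:(2,0)->N->(1,0)
  grid max=2 at (2,0)
Step 3: ant0:(0,2)->S->(1,2) | ant1:(1,0)->S->(2,0)
  grid max=3 at (2,0)

(1,2) (2,0)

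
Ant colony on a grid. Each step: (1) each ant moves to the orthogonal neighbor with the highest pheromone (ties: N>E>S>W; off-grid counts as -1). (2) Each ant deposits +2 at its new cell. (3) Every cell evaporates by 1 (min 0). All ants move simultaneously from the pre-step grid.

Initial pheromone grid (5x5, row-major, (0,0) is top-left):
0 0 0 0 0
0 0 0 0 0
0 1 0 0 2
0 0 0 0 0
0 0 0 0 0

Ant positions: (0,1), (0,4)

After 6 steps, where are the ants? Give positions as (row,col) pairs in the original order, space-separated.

Step 1: ant0:(0,1)->E->(0,2) | ant1:(0,4)->S->(1,4)
  grid max=1 at (0,2)
Step 2: ant0:(0,2)->E->(0,3) | ant1:(1,4)->S->(2,4)
  grid max=2 at (2,4)
Step 3: ant0:(0,3)->E->(0,4) | ant1:(2,4)->N->(1,4)
  grid max=1 at (0,4)
Step 4: ant0:(0,4)->S->(1,4) | ant1:(1,4)->N->(0,4)
  grid max=2 at (0,4)
Step 5: ant0:(1,4)->N->(0,4) | ant1:(0,4)->S->(1,4)
  grid max=3 at (0,4)
Step 6: ant0:(0,4)->S->(1,4) | ant1:(1,4)->N->(0,4)
  grid max=4 at (0,4)

(1,4) (0,4)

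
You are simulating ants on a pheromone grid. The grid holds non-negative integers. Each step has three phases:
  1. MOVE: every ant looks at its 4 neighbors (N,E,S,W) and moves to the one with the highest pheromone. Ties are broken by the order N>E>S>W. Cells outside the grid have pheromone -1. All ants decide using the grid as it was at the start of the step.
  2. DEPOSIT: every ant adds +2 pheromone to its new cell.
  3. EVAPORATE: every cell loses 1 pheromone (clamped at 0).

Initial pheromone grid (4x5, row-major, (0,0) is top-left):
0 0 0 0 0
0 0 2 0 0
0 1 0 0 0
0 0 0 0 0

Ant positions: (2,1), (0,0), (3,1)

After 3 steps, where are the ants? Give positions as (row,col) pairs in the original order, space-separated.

Step 1: ant0:(2,1)->N->(1,1) | ant1:(0,0)->E->(0,1) | ant2:(3,1)->N->(2,1)
  grid max=2 at (2,1)
Step 2: ant0:(1,1)->S->(2,1) | ant1:(0,1)->S->(1,1) | ant2:(2,1)->N->(1,1)
  grid max=4 at (1,1)
Step 3: ant0:(2,1)->N->(1,1) | ant1:(1,1)->S->(2,1) | ant2:(1,1)->S->(2,1)
  grid max=6 at (2,1)

(1,1) (2,1) (2,1)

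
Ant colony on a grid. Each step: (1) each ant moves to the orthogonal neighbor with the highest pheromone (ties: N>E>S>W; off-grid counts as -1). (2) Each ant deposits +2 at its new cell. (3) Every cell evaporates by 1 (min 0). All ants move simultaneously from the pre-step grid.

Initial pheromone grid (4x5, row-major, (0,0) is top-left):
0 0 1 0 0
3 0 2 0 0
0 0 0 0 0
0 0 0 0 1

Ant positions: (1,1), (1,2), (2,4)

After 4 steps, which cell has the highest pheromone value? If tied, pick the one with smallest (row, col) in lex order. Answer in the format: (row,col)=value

Step 1: ant0:(1,1)->W->(1,0) | ant1:(1,2)->N->(0,2) | ant2:(2,4)->S->(3,4)
  grid max=4 at (1,0)
Step 2: ant0:(1,0)->N->(0,0) | ant1:(0,2)->S->(1,2) | ant2:(3,4)->N->(2,4)
  grid max=3 at (1,0)
Step 3: ant0:(0,0)->S->(1,0) | ant1:(1,2)->N->(0,2) | ant2:(2,4)->S->(3,4)
  grid max=4 at (1,0)
Step 4: ant0:(1,0)->N->(0,0) | ant1:(0,2)->S->(1,2) | ant2:(3,4)->N->(2,4)
  grid max=3 at (1,0)
Final grid:
  1 0 1 0 0
  3 0 2 0 0
  0 0 0 0 1
  0 0 0 0 1
Max pheromone 3 at (1,0)

Answer: (1,0)=3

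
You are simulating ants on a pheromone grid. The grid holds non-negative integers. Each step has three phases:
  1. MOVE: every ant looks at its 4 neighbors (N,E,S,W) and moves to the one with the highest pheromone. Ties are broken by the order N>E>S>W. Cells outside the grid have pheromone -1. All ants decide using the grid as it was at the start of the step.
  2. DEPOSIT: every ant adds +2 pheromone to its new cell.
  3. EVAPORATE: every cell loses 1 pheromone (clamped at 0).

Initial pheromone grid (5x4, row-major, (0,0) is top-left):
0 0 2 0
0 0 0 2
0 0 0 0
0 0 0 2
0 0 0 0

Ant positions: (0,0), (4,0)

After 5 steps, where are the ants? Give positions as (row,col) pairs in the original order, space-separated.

Step 1: ant0:(0,0)->E->(0,1) | ant1:(4,0)->N->(3,0)
  grid max=1 at (0,1)
Step 2: ant0:(0,1)->E->(0,2) | ant1:(3,0)->N->(2,0)
  grid max=2 at (0,2)
Step 3: ant0:(0,2)->E->(0,3) | ant1:(2,0)->N->(1,0)
  grid max=1 at (0,2)
Step 4: ant0:(0,3)->W->(0,2) | ant1:(1,0)->N->(0,0)
  grid max=2 at (0,2)
Step 5: ant0:(0,2)->E->(0,3) | ant1:(0,0)->E->(0,1)
  grid max=1 at (0,1)

(0,3) (0,1)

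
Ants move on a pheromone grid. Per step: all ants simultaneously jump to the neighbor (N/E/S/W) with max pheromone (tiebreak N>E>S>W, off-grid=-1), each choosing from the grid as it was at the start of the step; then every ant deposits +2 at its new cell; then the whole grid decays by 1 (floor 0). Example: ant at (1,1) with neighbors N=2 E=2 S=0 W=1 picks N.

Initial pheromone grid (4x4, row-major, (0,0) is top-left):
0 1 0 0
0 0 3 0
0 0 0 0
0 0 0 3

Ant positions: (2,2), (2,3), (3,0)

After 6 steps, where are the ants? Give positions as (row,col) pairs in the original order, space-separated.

Step 1: ant0:(2,2)->N->(1,2) | ant1:(2,3)->S->(3,3) | ant2:(3,0)->N->(2,0)
  grid max=4 at (1,2)
Step 2: ant0:(1,2)->N->(0,2) | ant1:(3,3)->N->(2,3) | ant2:(2,0)->N->(1,0)
  grid max=3 at (1,2)
Step 3: ant0:(0,2)->S->(1,2) | ant1:(2,3)->S->(3,3) | ant2:(1,0)->N->(0,0)
  grid max=4 at (1,2)
Step 4: ant0:(1,2)->N->(0,2) | ant1:(3,3)->N->(2,3) | ant2:(0,0)->E->(0,1)
  grid max=3 at (1,2)
Step 5: ant0:(0,2)->S->(1,2) | ant1:(2,3)->S->(3,3) | ant2:(0,1)->E->(0,2)
  grid max=4 at (1,2)
Step 6: ant0:(1,2)->N->(0,2) | ant1:(3,3)->N->(2,3) | ant2:(0,2)->S->(1,2)
  grid max=5 at (1,2)

(0,2) (2,3) (1,2)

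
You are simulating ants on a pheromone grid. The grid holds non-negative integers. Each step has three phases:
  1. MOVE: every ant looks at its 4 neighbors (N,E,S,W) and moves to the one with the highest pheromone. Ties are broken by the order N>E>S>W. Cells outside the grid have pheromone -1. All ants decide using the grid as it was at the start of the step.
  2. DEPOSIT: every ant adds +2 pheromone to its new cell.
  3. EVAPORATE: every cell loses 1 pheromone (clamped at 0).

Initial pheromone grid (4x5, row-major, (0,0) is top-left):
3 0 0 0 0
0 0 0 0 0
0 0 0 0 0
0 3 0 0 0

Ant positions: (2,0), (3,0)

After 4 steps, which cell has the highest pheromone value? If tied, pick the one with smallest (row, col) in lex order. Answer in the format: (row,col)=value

Answer: (0,0)=3

Derivation:
Step 1: ant0:(2,0)->N->(1,0) | ant1:(3,0)->E->(3,1)
  grid max=4 at (3,1)
Step 2: ant0:(1,0)->N->(0,0) | ant1:(3,1)->N->(2,1)
  grid max=3 at (0,0)
Step 3: ant0:(0,0)->E->(0,1) | ant1:(2,1)->S->(3,1)
  grid max=4 at (3,1)
Step 4: ant0:(0,1)->W->(0,0) | ant1:(3,1)->N->(2,1)
  grid max=3 at (0,0)
Final grid:
  3 0 0 0 0
  0 0 0 0 0
  0 1 0 0 0
  0 3 0 0 0
Max pheromone 3 at (0,0)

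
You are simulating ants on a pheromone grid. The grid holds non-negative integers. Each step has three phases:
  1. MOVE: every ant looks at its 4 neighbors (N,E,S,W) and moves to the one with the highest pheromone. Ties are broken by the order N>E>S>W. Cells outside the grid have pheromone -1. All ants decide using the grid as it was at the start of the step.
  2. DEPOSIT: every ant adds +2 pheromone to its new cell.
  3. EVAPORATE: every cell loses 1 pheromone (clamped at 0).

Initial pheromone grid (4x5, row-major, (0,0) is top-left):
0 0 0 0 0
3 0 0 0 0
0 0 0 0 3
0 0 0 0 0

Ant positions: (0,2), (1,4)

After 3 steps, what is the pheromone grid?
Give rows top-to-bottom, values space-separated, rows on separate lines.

After step 1: ants at (0,3),(2,4)
  0 0 0 1 0
  2 0 0 0 0
  0 0 0 0 4
  0 0 0 0 0
After step 2: ants at (0,4),(1,4)
  0 0 0 0 1
  1 0 0 0 1
  0 0 0 0 3
  0 0 0 0 0
After step 3: ants at (1,4),(2,4)
  0 0 0 0 0
  0 0 0 0 2
  0 0 0 0 4
  0 0 0 0 0

0 0 0 0 0
0 0 0 0 2
0 0 0 0 4
0 0 0 0 0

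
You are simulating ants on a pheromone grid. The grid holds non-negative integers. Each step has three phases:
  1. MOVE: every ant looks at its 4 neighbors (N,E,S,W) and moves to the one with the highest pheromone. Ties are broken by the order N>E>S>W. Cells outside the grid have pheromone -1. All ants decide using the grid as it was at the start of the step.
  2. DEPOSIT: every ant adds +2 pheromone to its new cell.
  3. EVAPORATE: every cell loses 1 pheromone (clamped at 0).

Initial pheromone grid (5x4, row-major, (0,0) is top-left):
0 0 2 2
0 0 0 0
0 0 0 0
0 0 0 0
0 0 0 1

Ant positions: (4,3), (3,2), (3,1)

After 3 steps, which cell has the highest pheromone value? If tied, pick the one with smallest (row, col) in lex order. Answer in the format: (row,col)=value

Step 1: ant0:(4,3)->N->(3,3) | ant1:(3,2)->N->(2,2) | ant2:(3,1)->N->(2,1)
  grid max=1 at (0,2)
Step 2: ant0:(3,3)->N->(2,3) | ant1:(2,2)->W->(2,1) | ant2:(2,1)->E->(2,2)
  grid max=2 at (2,1)
Step 3: ant0:(2,3)->W->(2,2) | ant1:(2,1)->E->(2,2) | ant2:(2,2)->W->(2,1)
  grid max=5 at (2,2)
Final grid:
  0 0 0 0
  0 0 0 0
  0 3 5 0
  0 0 0 0
  0 0 0 0
Max pheromone 5 at (2,2)

Answer: (2,2)=5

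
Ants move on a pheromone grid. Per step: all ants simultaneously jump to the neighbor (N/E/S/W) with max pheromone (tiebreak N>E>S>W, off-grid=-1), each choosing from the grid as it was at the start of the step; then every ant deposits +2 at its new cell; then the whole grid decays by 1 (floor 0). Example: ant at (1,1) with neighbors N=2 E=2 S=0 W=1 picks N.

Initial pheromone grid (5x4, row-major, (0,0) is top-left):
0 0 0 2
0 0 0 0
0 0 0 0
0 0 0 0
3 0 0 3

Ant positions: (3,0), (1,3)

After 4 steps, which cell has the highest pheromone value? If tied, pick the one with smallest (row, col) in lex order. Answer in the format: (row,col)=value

Answer: (4,0)=3

Derivation:
Step 1: ant0:(3,0)->S->(4,0) | ant1:(1,3)->N->(0,3)
  grid max=4 at (4,0)
Step 2: ant0:(4,0)->N->(3,0) | ant1:(0,3)->S->(1,3)
  grid max=3 at (4,0)
Step 3: ant0:(3,0)->S->(4,0) | ant1:(1,3)->N->(0,3)
  grid max=4 at (4,0)
Step 4: ant0:(4,0)->N->(3,0) | ant1:(0,3)->S->(1,3)
  grid max=3 at (4,0)
Final grid:
  0 0 0 2
  0 0 0 1
  0 0 0 0
  1 0 0 0
  3 0 0 0
Max pheromone 3 at (4,0)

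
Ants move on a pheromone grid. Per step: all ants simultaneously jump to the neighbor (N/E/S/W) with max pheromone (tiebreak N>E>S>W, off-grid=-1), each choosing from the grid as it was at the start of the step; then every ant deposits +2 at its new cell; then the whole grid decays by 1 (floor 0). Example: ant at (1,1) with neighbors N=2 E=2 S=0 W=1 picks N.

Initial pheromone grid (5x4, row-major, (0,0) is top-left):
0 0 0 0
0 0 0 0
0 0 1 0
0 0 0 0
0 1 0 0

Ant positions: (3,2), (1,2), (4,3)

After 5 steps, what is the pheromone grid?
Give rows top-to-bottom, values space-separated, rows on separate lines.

After step 1: ants at (2,2),(2,2),(3,3)
  0 0 0 0
  0 0 0 0
  0 0 4 0
  0 0 0 1
  0 0 0 0
After step 2: ants at (1,2),(1,2),(2,3)
  0 0 0 0
  0 0 3 0
  0 0 3 1
  0 0 0 0
  0 0 0 0
After step 3: ants at (2,2),(2,2),(2,2)
  0 0 0 0
  0 0 2 0
  0 0 8 0
  0 0 0 0
  0 0 0 0
After step 4: ants at (1,2),(1,2),(1,2)
  0 0 0 0
  0 0 7 0
  0 0 7 0
  0 0 0 0
  0 0 0 0
After step 5: ants at (2,2),(2,2),(2,2)
  0 0 0 0
  0 0 6 0
  0 0 12 0
  0 0 0 0
  0 0 0 0

0 0 0 0
0 0 6 0
0 0 12 0
0 0 0 0
0 0 0 0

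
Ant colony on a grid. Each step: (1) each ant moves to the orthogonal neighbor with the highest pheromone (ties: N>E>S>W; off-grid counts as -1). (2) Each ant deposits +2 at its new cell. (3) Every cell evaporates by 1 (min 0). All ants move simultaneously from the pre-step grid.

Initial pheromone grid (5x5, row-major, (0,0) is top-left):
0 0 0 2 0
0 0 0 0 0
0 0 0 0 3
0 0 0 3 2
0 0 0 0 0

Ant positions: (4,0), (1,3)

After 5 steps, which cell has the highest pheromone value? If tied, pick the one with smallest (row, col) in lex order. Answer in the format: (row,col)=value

Answer: (0,3)=3

Derivation:
Step 1: ant0:(4,0)->N->(3,0) | ant1:(1,3)->N->(0,3)
  grid max=3 at (0,3)
Step 2: ant0:(3,0)->N->(2,0) | ant1:(0,3)->E->(0,4)
  grid max=2 at (0,3)
Step 3: ant0:(2,0)->N->(1,0) | ant1:(0,4)->W->(0,3)
  grid max=3 at (0,3)
Step 4: ant0:(1,0)->N->(0,0) | ant1:(0,3)->E->(0,4)
  grid max=2 at (0,3)
Step 5: ant0:(0,0)->E->(0,1) | ant1:(0,4)->W->(0,3)
  grid max=3 at (0,3)
Final grid:
  0 1 0 3 0
  0 0 0 0 0
  0 0 0 0 0
  0 0 0 0 0
  0 0 0 0 0
Max pheromone 3 at (0,3)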